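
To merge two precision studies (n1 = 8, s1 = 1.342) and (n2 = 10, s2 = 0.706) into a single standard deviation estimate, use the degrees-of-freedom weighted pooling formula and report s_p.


s_p = sqrt(((n1-1)*s1^2 + (n2-1)*s2^2) / (n1+n2-2))
numerator = (8-1)*1.342^2 + (10-1)*0.706^2 = 12.606748 + 4.485924 = 17.092672
denominator = 8 + 10 - 2 = 16
s_p^2 = 17.092672 / 16 = 1.068292
s_p = sqrt(1.068292) = 1.0336

1.0336


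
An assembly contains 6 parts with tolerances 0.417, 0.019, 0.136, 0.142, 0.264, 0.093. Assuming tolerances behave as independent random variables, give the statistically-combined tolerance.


RSS = sqrt(0.417^2 + 0.019^2 + 0.136^2 + 0.142^2 + 0.264^2 + 0.093^2)
= sqrt(0.291255)
= 0.5397

0.5397


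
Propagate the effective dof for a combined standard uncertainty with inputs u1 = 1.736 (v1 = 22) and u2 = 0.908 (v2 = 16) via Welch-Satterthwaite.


uc = sqrt(u1^2 + u2^2) = sqrt(1.736^2 + 0.908^2) = 1.9591223
v_eff = uc^4 / (u1^4/v1 + u2^4/v2)
= 1.9591223^4 / (1.736^4/22 + 0.908^4/16)
= 14.731474 / 0.45531851
v_eff = 32.3542

32.3542


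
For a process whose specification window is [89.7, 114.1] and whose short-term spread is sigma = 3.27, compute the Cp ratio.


Cp = (USL - LSL) / (6 * sigma)
= (114.1 - 89.7) / (6 * 3.27)
= 24.4000 / 19.6200
= 1.2436

1.2436


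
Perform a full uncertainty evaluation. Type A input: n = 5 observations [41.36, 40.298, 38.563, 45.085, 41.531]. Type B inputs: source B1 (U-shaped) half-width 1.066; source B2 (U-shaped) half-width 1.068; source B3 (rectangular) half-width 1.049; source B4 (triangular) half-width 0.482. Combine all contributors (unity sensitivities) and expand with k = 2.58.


mean = (41.36 + 40.298 + 38.563 + 45.085 + 41.531) / 5 = 41.3674
s = sqrt(sum((x - mean)^2)/(n-1)) = 2.3903789
u_A = s / sqrt(n) = 2.3903789 / sqrt(5) = 1.0690099
u_B1 = 1.066 / sqrt(2) = 0.75377583
u_B2 = 1.068 / sqrt(2) = 0.75519004
u_B3 = 1.049 / sqrt(3) = 0.60564043
u_B4 = 0.482 / sqrt(6) = 0.19677568
uc = sqrt(1.0690099^2 + 0.75377583^2 + 0.75519004^2 + 0.60564043^2 + 0.19677568^2) = 1.639144
U = k * uc = 2.58 * 1.639144
U = 4.2290

4.2290


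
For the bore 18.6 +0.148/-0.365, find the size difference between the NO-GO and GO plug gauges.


GO = nominal - lower_tol (smallest hole = maximum material condition)
GO = 18.6 - 0.365 = 18.235
NO-GO = nominal + upper_tol (largest hole = least material condition)
NO-GO = 18.6 + 0.148 = 18.748
spread = NO-GO - GO = 18.748 - 18.235 = 0.5130

0.5130


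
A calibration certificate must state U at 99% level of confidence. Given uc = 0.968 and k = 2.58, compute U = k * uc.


U = k * uc
U = 2.58 * 0.968
U = 2.4974

2.4974


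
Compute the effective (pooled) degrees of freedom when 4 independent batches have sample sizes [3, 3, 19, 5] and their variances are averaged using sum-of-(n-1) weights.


nu = sum_i (n_i - 1)
nu = ((3 - 1) + (3 - 1) + (19 - 1) + (5 - 1))
nu = 2 + 2 + 18 + 4
nu = 26

26


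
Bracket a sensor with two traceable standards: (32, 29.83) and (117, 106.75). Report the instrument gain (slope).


slope = (y2 - y1) / (x2 - x1)
= (106.75 - 29.83) / (117 - 32)
= 76.9200 / 85
= 0.9049

0.9049


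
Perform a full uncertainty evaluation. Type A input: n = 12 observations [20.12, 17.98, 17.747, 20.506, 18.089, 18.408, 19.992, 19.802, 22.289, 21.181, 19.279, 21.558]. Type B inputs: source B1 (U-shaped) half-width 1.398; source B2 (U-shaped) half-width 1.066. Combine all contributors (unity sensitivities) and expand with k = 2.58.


mean = (20.12 + 17.98 + 17.747 + 20.506 + 18.089 + 18.408 + 19.992 + 19.802 + 22.289 + 21.181 + 19.279 + 21.558) / 12 = 19.74591667
s = sqrt(sum((x - mean)^2)/(n-1)) = 1.4911644
u_A = s / sqrt(n) = 1.4911644 / sqrt(12) = 0.43046208
u_B1 = 1.398 / sqrt(2) = 0.98853528
u_B2 = 1.066 / sqrt(2) = 0.75377583
uc = sqrt(0.43046208^2 + 0.98853528^2 + 0.75377583^2) = 1.3155522
U = k * uc = 2.58 * 1.3155522
U = 3.3941

3.3941


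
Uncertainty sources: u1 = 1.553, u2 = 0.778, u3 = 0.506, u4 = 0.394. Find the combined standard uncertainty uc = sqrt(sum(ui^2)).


uc = sqrt(1.553^2 + 0.778^2 + 0.506^2 + 0.394^2)
uc = sqrt(3.428365)
uc = 1.8516

1.8516


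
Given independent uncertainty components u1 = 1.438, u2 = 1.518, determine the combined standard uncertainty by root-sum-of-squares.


uc = sqrt(1.438^2 + 1.518^2)
uc = sqrt(4.372168)
uc = 2.0910

2.0910


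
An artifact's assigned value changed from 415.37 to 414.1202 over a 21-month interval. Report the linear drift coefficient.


rate = (v2 - v1) / months
= (414.1202 - 415.37) / 21
= -1.2498 / 21
= -0.0595

-0.0595


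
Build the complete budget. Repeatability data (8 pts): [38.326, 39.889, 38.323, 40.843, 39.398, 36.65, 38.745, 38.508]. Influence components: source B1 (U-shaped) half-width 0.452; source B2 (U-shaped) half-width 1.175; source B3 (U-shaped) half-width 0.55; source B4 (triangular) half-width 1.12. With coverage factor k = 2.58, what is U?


mean = (38.326 + 39.889 + 38.323 + 40.843 + 39.398 + 36.65 + 38.745 + 38.508) / 8 = 38.83525
s = sqrt(sum((x - mean)^2)/(n-1)) = 1.2461614
u_A = s / sqrt(n) = 1.2461614 / sqrt(8) = 0.44058459
u_B1 = 0.452 / sqrt(2) = 0.31961227
u_B2 = 1.175 / sqrt(2) = 0.83085047
u_B3 = 0.55 / sqrt(2) = 0.38890873
u_B4 = 1.12 / sqrt(6) = 0.45723809
uc = sqrt(0.44058459^2 + 0.31961227^2 + 0.83085047^2 + 0.38890873^2 + 0.45723809^2) = 1.1605585
U = k * uc = 2.58 * 1.1605585
U = 2.9942

2.9942


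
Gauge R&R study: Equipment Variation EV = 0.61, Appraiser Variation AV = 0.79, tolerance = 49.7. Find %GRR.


GRR = sqrt(EV^2 + AV^2) = sqrt(0.61^2 + 0.79^2) = 0.99809819
%GRR = GRR / tol * 100 = 0.99809819 / 49.7 * 100
%GRR = 2.0082

2.0082


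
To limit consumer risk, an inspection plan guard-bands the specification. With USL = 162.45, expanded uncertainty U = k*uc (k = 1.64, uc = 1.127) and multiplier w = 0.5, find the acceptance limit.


U = k * uc = 1.64 * 1.127 = 1.84828
guard band g = w * U = 0.5 * 1.84828 = 0.92414
AL = USL - g = 162.45 - 0.92414
AL = 161.5259

161.5259


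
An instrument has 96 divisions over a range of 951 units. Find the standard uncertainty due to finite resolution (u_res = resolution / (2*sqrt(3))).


resolution = range / divisions
resolution = 951 / 96 = 9.90625
u_res = resolution / (2*sqrt(3))
u_res = 9.90625 / 3.4641016
u_res = 2.8597

2.8597


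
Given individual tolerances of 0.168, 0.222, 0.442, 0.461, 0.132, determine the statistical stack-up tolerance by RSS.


RSS = sqrt(0.168^2 + 0.222^2 + 0.442^2 + 0.461^2 + 0.132^2)
= sqrt(0.502817)
= 0.7091

0.7091


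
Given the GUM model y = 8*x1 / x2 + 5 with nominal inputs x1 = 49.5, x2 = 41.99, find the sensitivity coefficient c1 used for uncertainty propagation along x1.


y = 8*x1 / x2 + 5
dy/dx1 = 8/x2
Evaluate at x2 = 41.99: c1 = 8 / 41.99
c1 = 0.1905

0.1905


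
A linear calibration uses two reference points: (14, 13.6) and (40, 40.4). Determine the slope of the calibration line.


slope = (y2 - y1) / (x2 - x1)
= (40.4 - 13.6) / (40 - 14)
= 26.8000 / 26
= 1.0308

1.0308


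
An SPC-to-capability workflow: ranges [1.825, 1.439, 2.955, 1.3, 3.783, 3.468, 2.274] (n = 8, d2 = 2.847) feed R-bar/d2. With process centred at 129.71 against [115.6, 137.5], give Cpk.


R_bar = (1.825 + 1.439 + 2.955 + 1.3 + 3.783 + 3.468 + 2.274) / 7 = 2.4348571
sigma = R_bar / d2 = 2.4348571 / 2.847 = 0.85523607
Cp = (USL - LSL)/(6*sigma) = (137.5 - 115.6)/(6*0.85523607) = 4.2678
Cpu = (137.5 - 129.71)/(3*0.85523607) = 3.0362
Cpl = (129.71 - 115.6)/(3*0.85523607) = 5.4995
Cpk = min(Cpu, Cpl) = 3.0362

3.0362


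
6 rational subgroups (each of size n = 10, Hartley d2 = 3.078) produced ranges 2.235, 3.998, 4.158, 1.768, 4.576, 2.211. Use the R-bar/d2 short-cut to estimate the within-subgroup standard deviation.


R_bar = (2.235 + 3.998 + 4.158 + 1.768 + 4.576 + 2.211) / 6
R_bar = 18.946 / 6 = 3.1576667
sigma_hat = R_bar / d2 = 3.1576667 / 3.078 = 1.0259

1.0259


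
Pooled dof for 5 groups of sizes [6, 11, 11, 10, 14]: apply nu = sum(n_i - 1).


nu = sum_i (n_i - 1)
nu = ((6 - 1) + (11 - 1) + (11 - 1) + (10 - 1) + (14 - 1))
nu = 5 + 10 + 10 + 9 + 13
nu = 47

47


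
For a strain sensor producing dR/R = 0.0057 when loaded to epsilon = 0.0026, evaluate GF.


GF = (dR/R) / epsilon
= 0.0057 / 0.0026
= 2.1923

2.1923


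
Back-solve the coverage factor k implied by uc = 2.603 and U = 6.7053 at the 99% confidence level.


k = U / uc
k = 6.7053 / 2.603
k = 2.576

2.576


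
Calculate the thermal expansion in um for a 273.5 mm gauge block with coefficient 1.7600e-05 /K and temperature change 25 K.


dL = L * alpha * dT
= 273.5 * 1.7600e-05 * 25
= 0.1203400 mm
dL_um = 0.1203400 * 1000 = 120.3400 um

120.3400


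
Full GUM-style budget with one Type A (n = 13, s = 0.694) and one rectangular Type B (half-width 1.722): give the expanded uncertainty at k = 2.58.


u_A = s / sqrt(n) = 0.694 / sqrt(13) = 0.19248097
u_B = half_width / sqrt(3) = 1.722 / sqrt(3) = 0.99419716
uc = sqrt(u_A^2 + u_B^2) = sqrt(0.19248097^2 + 0.99419716^2) = 1.0126583
U = k * uc = 2.58 * 1.0126583
U = 2.6127

2.6127


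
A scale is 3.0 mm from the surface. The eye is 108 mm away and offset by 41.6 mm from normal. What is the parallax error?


error = h * offset / d
= 3.0 * 41.6 / 108
= 1.1556

1.1556


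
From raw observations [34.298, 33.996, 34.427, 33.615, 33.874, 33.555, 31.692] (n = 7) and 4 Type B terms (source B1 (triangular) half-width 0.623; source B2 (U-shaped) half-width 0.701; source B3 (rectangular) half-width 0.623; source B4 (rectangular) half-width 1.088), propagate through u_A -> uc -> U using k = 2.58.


mean = (34.298 + 33.996 + 34.427 + 33.615 + 33.874 + 33.555 + 31.692) / 7 = 33.63671429
s = sqrt(sum((x - mean)^2)/(n-1)) = 0.91617897
u_A = s / sqrt(n) = 0.91617897 / sqrt(7) = 0.3462831
u_B1 = 0.623 / sqrt(6) = 0.25433868
u_B2 = 0.701 / sqrt(2) = 0.49568185
u_B3 = 0.623 / sqrt(3) = 0.35968922
u_B4 = 1.088 / sqrt(3) = 0.62815709
uc = sqrt(0.3462831^2 + 0.25433868^2 + 0.49568185^2 + 0.35968922^2 + 0.62815709^2) = 0.97686146
U = k * uc = 2.58 * 0.97686146
U = 2.5203

2.5203


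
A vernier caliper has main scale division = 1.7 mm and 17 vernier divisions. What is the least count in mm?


LC = MSD / n_div
= 1.7 / 17
= 0.1000

0.1000


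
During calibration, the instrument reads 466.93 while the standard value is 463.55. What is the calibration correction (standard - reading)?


Correction = standard - reading
= 463.55 - 466.93
= -3.3800

-3.3800


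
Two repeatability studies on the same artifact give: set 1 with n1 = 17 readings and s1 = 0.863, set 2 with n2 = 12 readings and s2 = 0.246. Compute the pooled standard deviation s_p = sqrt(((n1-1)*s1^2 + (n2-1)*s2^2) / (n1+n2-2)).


s_p = sqrt(((n1-1)*s1^2 + (n2-1)*s2^2) / (n1+n2-2))
numerator = (17-1)*0.863^2 + (12-1)*0.246^2 = 11.916304 + 0.665676 = 12.58198
denominator = 17 + 12 - 2 = 27
s_p^2 = 12.58198 / 27 = 0.46599926
s_p = sqrt(0.46599926) = 0.6826

0.6826


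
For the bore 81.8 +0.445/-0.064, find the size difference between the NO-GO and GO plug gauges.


GO = nominal - lower_tol (smallest hole = maximum material condition)
GO = 81.8 - 0.064 = 81.736
NO-GO = nominal + upper_tol (largest hole = least material condition)
NO-GO = 81.8 + 0.445 = 82.245
spread = NO-GO - GO = 82.245 - 81.736 = 0.5090

0.5090


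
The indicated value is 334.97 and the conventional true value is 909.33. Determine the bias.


Systematic error = measured - true
= 334.97 - 909.33
= -574.3600

-574.3600


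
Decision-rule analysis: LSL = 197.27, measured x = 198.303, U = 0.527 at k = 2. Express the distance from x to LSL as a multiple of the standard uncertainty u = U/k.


u = U / k = 0.527 / 2 = 0.2635
margin = |LSL - x| = |197.27 - 198.303| = 1.033
z = margin / u = 1.033 / 0.2635
z = 3.9203

3.9203


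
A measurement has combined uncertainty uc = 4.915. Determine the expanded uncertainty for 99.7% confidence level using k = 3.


U = k * uc
U = 3 * 4.915
U = 14.7450

14.7450


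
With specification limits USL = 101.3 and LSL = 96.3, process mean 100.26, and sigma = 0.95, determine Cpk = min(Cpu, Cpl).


Cpu = (USL - mean) / (3*sigma) = (101.3 - 100.26) / (3*0.95) = 0.3649
Cpl = (mean - LSL) / (3*sigma) = (100.26 - 96.3) / (3*0.95) = 1.3895
Cpk = min(Cpu, Cpl) = 0.3649

0.3649


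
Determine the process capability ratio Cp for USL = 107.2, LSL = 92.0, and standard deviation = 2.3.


Cp = (USL - LSL) / (6 * sigma)
= (107.2 - 92.0) / (6 * 2.3)
= 15.2000 / 13.8000
= 1.1014

1.1014


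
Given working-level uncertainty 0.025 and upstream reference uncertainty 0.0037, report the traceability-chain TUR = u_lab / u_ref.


TUR = u_lab / u_ref
= 0.025 / 0.0037
= 6.7568

6.7568


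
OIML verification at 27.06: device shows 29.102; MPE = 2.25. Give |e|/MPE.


e = indication - reference = 29.102 - 27.06 = 2.0420
|e| = 2.0420
ratio = |e| / MPE = 2.0420 / 2.25
ratio = 0.9076

0.9076


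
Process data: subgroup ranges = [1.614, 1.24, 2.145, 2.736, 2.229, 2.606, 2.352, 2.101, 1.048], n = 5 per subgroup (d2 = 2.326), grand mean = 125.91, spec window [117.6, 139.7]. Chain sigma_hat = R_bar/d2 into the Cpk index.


R_bar = (1.614 + 1.24 + 2.145 + 2.736 + 2.229 + 2.606 + 2.352 + 2.101 + 1.048) / 9 = 2.0078889
sigma = R_bar / d2 = 2.0078889 / 2.326 = 0.86323684
Cp = (USL - LSL)/(6*sigma) = (139.7 - 117.6)/(6*0.86323684) = 4.2669
Cpu = (139.7 - 125.91)/(3*0.86323684) = 5.3249
Cpl = (125.91 - 117.6)/(3*0.86323684) = 3.2089
Cpk = min(Cpu, Cpl) = 3.2089

3.2089


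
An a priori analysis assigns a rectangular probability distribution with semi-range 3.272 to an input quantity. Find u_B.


u_B = half_width / sqrt(3)
u_B = 3.272 / 1.7320508
u_B = 1.8891

1.8891


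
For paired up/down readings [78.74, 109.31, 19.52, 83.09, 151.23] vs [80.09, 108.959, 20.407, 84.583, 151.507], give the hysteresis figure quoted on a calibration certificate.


|78.74 - 80.09| = 1.3500
|109.31 - 108.959| = 0.3510
|19.52 - 20.407| = 0.8870
|83.09 - 84.583| = 1.4930
|151.23 - 151.507| = 0.2770
hysteresis = max(diffs) = 1.4930

1.4930


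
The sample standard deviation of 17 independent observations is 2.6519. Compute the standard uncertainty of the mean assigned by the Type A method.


u_A = s / sqrt(n)
u_A = 2.6519 / sqrt(17)
u_A = 2.6519 / 4.1231056
u_A = 0.6432

0.6432


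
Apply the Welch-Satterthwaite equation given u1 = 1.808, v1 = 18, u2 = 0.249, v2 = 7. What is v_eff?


uc = sqrt(u1^2 + u2^2) = sqrt(1.808^2 + 0.249^2) = 1.8250658
v_eff = uc^4 / (u1^4/v1 + u2^4/v2)
= 1.8250658^4 / (1.808^4/18 + 0.249^4/7)
= 11.094663 / 0.59418649
v_eff = 18.6720

18.6720


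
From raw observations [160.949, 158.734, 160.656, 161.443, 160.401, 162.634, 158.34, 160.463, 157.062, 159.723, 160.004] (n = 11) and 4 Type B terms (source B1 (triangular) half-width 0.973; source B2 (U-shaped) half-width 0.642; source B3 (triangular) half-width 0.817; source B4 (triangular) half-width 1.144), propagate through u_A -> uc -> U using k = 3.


mean = (160.949 + 158.734 + 160.656 + 161.443 + 160.401 + 162.634 + 158.34 + 160.463 + 157.062 + 159.723 + 160.004) / 11 = 160.0371818
s = sqrt(sum((x - mean)^2)/(n-1)) = 1.5420133
u_A = s / sqrt(n) = 1.5420133 / sqrt(11) = 0.4649345
u_B1 = 0.973 / sqrt(6) = 0.39722559
u_B2 = 0.642 / sqrt(2) = 0.45396255
u_B3 = 0.817 / sqrt(6) = 0.33353885
u_B4 = 1.144 / sqrt(6) = 0.46703604
uc = sqrt(0.4649345^2 + 0.39722559^2 + 0.45396255^2 + 0.33353885^2 + 0.46703604^2) = 0.95362733
U = k * uc = 3 * 0.95362733
U = 2.8609

2.8609


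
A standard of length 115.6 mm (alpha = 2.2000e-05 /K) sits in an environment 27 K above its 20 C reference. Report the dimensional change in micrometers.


dL = L * alpha * dT
= 115.6 * 2.2000e-05 * 27
= 0.0686664 mm
dL_um = 0.0686664 * 1000 = 68.6664 um

68.6664


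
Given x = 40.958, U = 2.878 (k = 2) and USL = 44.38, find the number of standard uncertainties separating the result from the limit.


u = U / k = 2.878 / 2 = 1.439
margin = |USL - x| = |44.38 - 40.958| = 3.422
z = margin / u = 3.422 / 1.439
z = 2.3780

2.3780


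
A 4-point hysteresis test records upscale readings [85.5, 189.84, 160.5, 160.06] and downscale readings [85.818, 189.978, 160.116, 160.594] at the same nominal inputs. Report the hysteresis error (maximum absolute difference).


|85.5 - 85.818| = 0.3180
|189.84 - 189.978| = 0.1380
|160.5 - 160.116| = 0.3840
|160.06 - 160.594| = 0.5340
hysteresis = max(diffs) = 0.5340

0.5340


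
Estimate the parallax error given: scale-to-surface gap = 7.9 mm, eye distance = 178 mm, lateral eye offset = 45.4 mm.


error = h * offset / d
= 7.9 * 45.4 / 178
= 2.0149

2.0149


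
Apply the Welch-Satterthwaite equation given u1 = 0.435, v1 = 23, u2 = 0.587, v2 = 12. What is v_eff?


uc = sqrt(u1^2 + u2^2) = sqrt(0.435^2 + 0.587^2) = 0.73061207
v_eff = uc^4 / (u1^4/v1 + u2^4/v2)
= 0.73061207^4 / (0.435^4/23 + 0.587^4/12)
= 0.28493603 / 0.01145077
v_eff = 24.8836

24.8836


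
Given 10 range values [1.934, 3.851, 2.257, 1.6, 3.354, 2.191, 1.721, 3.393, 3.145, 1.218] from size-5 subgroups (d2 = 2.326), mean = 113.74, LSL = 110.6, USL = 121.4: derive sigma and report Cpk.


R_bar = (1.934 + 3.851 + 2.257 + 1.6 + 3.354 + 2.191 + 1.721 + 3.393 + 3.145 + 1.218) / 10 = 2.4664
sigma = R_bar / d2 = 2.4664 / 2.326 = 1.0603611
Cp = (USL - LSL)/(6*sigma) = (121.4 - 110.6)/(6*1.0603611) = 1.6975
Cpu = (121.4 - 113.74)/(3*1.0603611) = 2.4080
Cpl = (113.74 - 110.6)/(3*1.0603611) = 0.9871
Cpk = min(Cpu, Cpl) = 0.9871

0.9871


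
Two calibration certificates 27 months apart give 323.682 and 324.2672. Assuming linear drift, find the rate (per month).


rate = (v2 - v1) / months
= (324.2672 - 323.682) / 27
= 0.5852 / 27
= 0.0217

0.0217


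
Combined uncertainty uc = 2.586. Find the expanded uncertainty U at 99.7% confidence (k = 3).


U = k * uc
U = 3 * 2.586
U = 7.7580

7.7580


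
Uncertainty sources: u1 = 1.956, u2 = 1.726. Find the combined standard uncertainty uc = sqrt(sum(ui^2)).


uc = sqrt(1.956^2 + 1.726^2)
uc = sqrt(6.805012)
uc = 2.6086

2.6086


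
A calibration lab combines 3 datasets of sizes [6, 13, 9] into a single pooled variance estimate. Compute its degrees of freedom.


nu = sum_i (n_i - 1)
nu = ((6 - 1) + (13 - 1) + (9 - 1))
nu = 5 + 12 + 8
nu = 25

25


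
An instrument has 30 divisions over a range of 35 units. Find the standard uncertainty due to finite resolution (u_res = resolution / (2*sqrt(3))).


resolution = range / divisions
resolution = 35 / 30 = 1.1666667
u_res = resolution / (2*sqrt(3))
u_res = 1.1666667 / 3.4641016
u_res = 0.3368

0.3368


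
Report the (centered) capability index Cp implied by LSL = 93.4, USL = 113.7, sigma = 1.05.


Cp = (USL - LSL) / (6 * sigma)
= (113.7 - 93.4) / (6 * 1.05)
= 20.3000 / 6.3000
= 3.2222

3.2222


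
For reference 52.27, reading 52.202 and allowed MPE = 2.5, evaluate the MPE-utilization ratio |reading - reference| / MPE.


e = indication - reference = 52.202 - 52.27 = -0.0680
|e| = 0.0680
ratio = |e| / MPE = 0.0680 / 2.5
ratio = 0.0272

0.0272


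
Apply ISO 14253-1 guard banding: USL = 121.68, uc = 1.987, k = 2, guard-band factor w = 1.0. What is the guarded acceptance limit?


U = k * uc = 2 * 1.987 = 3.974
guard band g = w * U = 1.0 * 3.974 = 3.974
AL = USL - g = 121.68 - 3.974
AL = 117.7060

117.7060


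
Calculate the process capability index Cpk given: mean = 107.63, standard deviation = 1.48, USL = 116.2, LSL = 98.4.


Cpu = (USL - mean) / (3*sigma) = (116.2 - 107.63) / (3*1.48) = 1.9302
Cpl = (mean - LSL) / (3*sigma) = (107.63 - 98.4) / (3*1.48) = 2.0788
Cpk = min(Cpu, Cpl) = 1.9302

1.9302


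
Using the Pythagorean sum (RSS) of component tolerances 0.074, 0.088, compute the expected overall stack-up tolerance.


RSS = sqrt(0.074^2 + 0.088^2)
= sqrt(0.01322)
= 0.1150

0.1150


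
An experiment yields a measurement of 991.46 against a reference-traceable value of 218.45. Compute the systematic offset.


Systematic error = measured - true
= 991.46 - 218.45
= 773.0100

773.0100


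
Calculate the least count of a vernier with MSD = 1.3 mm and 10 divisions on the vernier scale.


LC = MSD / n_div
= 1.3 / 10
= 0.1300

0.1300


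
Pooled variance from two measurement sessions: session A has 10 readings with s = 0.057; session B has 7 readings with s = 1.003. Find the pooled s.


s_p = sqrt(((n1-1)*s1^2 + (n2-1)*s2^2) / (n1+n2-2))
numerator = (10-1)*0.057^2 + (7-1)*1.003^2 = 0.029241 + 6.036054 = 6.065295
denominator = 10 + 7 - 2 = 15
s_p^2 = 6.065295 / 15 = 0.404353
s_p = sqrt(0.404353) = 0.6359

0.6359


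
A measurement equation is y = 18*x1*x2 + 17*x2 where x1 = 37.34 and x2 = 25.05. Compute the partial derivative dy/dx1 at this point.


y = 18*x1*x2 + 17*x2
dy/dx1 = 18*x2
Evaluate at x2 = 25.05: c1 = 18 * 25.05
c1 = 450.9000

450.9000


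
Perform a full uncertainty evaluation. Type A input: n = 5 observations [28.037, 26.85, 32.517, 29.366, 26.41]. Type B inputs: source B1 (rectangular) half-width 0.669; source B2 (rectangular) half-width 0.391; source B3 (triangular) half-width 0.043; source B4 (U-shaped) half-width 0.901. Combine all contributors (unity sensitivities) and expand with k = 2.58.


mean = (28.037 + 26.85 + 32.517 + 29.366 + 26.41) / 5 = 28.636
s = sqrt(sum((x - mean)^2)/(n-1)) = 2.4545231
u_A = s / sqrt(n) = 2.4545231 / sqrt(5) = 1.0976961
u_B1 = 0.669 / sqrt(3) = 0.38624733
u_B2 = 0.391 / sqrt(3) = 0.22574396
u_B3 = 0.043 / sqrt(6) = 0.017554676
u_B4 = 0.901 / sqrt(2) = 0.63710321
uc = sqrt(1.0976961^2 + 0.38624733^2 + 0.22574396^2 + 0.017554676^2 + 0.63710321^2) = 1.3458428
U = k * uc = 2.58 * 1.3458428
U = 3.4723

3.4723


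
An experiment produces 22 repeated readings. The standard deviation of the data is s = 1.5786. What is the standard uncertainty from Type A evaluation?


u_A = s / sqrt(n)
u_A = 1.5786 / sqrt(22)
u_A = 1.5786 / 4.6904158
u_A = 0.3366

0.3366


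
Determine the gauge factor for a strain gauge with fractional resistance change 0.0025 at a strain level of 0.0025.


GF = (dR/R) / epsilon
= 0.0025 / 0.0025
= 1.0000

1.0000


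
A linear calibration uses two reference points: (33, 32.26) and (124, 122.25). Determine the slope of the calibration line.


slope = (y2 - y1) / (x2 - x1)
= (122.25 - 32.26) / (124 - 33)
= 89.9900 / 91
= 0.9889

0.9889


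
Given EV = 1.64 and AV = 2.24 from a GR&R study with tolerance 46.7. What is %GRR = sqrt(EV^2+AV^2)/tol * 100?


GRR = sqrt(EV^2 + AV^2) = sqrt(1.64^2 + 2.24^2) = 2.7761844
%GRR = GRR / tol * 100 = 2.7761844 / 46.7 * 100
%GRR = 5.9447

5.9447


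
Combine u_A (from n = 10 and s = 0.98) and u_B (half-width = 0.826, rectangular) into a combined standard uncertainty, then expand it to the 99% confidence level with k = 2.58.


u_A = s / sqrt(n) = 0.98 / sqrt(10) = 0.30990321
u_B = half_width / sqrt(3) = 0.826 / sqrt(3) = 0.47689132
uc = sqrt(u_A^2 + u_B^2) = sqrt(0.30990321^2 + 0.47689132^2) = 0.56874013
U = k * uc = 2.58 * 0.56874013
U = 1.4673

1.4673


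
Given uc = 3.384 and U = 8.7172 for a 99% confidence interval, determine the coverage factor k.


k = U / uc
k = 8.7172 / 3.384
k = 2.576

2.576


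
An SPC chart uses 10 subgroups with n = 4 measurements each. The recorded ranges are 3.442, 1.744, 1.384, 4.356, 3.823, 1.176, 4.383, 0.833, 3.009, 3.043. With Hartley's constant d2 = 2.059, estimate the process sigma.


R_bar = (3.442 + 1.744 + 1.384 + 4.356 + 3.823 + 1.176 + 4.383 + 0.833 + 3.009 + 3.043) / 10
R_bar = 27.193 / 10 = 2.7193
sigma_hat = R_bar / d2 = 2.7193 / 2.059 = 1.3207

1.3207


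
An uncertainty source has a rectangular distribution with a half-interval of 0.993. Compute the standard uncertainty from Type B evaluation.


u_B = half_width / sqrt(3)
u_B = 0.993 / 1.7320508
u_B = 0.5733

0.5733


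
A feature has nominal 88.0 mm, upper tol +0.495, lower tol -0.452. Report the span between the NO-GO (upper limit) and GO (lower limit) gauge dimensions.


GO = nominal - lower_tol (smallest hole = maximum material condition)
GO = 88.0 - 0.452 = 87.548
NO-GO = nominal + upper_tol (largest hole = least material condition)
NO-GO = 88.0 + 0.495 = 88.495
spread = NO-GO - GO = 88.495 - 87.548 = 0.9470

0.9470


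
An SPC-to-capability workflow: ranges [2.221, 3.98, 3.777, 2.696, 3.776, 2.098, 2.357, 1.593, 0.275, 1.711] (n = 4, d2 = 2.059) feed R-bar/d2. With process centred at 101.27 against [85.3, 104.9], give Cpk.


R_bar = (2.221 + 3.98 + 3.777 + 2.696 + 3.776 + 2.098 + 2.357 + 1.593 + 0.275 + 1.711) / 10 = 2.4484
sigma = R_bar / d2 = 2.4484 / 2.059 = 1.1891209
Cp = (USL - LSL)/(6*sigma) = (104.9 - 85.3)/(6*1.1891209) = 2.7471
Cpu = (104.9 - 101.27)/(3*1.1891209) = 1.0176
Cpl = (101.27 - 85.3)/(3*1.1891209) = 4.4767
Cpk = min(Cpu, Cpl) = 1.0176

1.0176


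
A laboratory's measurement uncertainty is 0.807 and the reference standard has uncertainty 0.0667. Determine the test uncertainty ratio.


TUR = u_lab / u_ref
= 0.807 / 0.0667
= 12.0990

12.0990


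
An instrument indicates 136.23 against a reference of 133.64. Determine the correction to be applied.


Correction = standard - reading
= 133.64 - 136.23
= -2.5900

-2.5900


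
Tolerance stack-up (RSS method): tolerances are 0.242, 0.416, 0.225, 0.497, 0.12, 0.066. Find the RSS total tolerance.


RSS = sqrt(0.242^2 + 0.416^2 + 0.225^2 + 0.497^2 + 0.12^2 + 0.066^2)
= sqrt(0.54801)
= 0.7403

0.7403


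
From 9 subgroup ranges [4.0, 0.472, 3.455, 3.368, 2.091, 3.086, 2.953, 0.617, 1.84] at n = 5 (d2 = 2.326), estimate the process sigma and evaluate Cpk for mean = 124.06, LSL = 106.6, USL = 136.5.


R_bar = (4.0 + 0.472 + 3.455 + 3.368 + 2.091 + 3.086 + 2.953 + 0.617 + 1.84) / 9 = 2.4313333
sigma = R_bar / d2 = 2.4313333 / 2.326 = 1.0452852
Cp = (USL - LSL)/(6*sigma) = (136.5 - 106.6)/(6*1.0452852) = 4.7674
Cpu = (136.5 - 124.06)/(3*1.0452852) = 3.9670
Cpl = (124.06 - 106.6)/(3*1.0452852) = 5.5679
Cpk = min(Cpu, Cpl) = 3.9670

3.9670


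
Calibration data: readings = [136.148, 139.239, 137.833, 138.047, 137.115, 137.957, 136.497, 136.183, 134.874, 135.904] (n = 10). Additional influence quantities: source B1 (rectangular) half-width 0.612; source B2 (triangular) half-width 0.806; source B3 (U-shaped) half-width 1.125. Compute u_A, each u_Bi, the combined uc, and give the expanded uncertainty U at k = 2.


mean = (136.148 + 139.239 + 137.833 + 138.047 + 137.115 + 137.957 + 136.497 + 136.183 + 134.874 + 135.904) / 10 = 136.9797
s = sqrt(sum((x - mean)^2)/(n-1)) = 1.2951047
u_A = s / sqrt(n) = 1.2951047 / sqrt(10) = 0.40954807
u_B1 = 0.612 / sqrt(3) = 0.35333836
u_B2 = 0.806 / sqrt(6) = 0.32904812
u_B3 = 1.125 / sqrt(2) = 0.79549513
uc = sqrt(0.40954807^2 + 0.35333836^2 + 0.32904812^2 + 0.79549513^2) = 1.0166921
U = k * uc = 2 * 1.0166921
U = 2.0334

2.0334


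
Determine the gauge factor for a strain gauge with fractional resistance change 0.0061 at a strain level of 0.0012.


GF = (dR/R) / epsilon
= 0.0061 / 0.0012
= 5.0833

5.0833


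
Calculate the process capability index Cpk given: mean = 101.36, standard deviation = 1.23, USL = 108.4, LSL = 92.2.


Cpu = (USL - mean) / (3*sigma) = (108.4 - 101.36) / (3*1.23) = 1.9079
Cpl = (mean - LSL) / (3*sigma) = (101.36 - 92.2) / (3*1.23) = 2.4824
Cpk = min(Cpu, Cpl) = 1.9079

1.9079


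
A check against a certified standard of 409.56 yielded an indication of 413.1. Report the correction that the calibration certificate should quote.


Correction = standard - reading
= 409.56 - 413.1
= -3.5400

-3.5400


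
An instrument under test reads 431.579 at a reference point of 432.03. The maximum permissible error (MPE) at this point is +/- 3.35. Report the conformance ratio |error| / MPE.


e = indication - reference = 431.579 - 432.03 = -0.4510
|e| = 0.4510
ratio = |e| / MPE = 0.4510 / 3.35
ratio = 0.1346

0.1346


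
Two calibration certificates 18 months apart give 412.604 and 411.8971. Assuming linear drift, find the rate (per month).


rate = (v2 - v1) / months
= (411.8971 - 412.604) / 18
= -0.7069 / 18
= -0.0393

-0.0393


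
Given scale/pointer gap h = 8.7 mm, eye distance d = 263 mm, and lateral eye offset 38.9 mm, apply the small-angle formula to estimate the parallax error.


error = h * offset / d
= 8.7 * 38.9 / 263
= 1.2868

1.2868


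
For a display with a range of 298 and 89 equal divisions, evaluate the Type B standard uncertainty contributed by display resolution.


resolution = range / divisions
resolution = 298 / 89 = 3.3483146
u_res = resolution / (2*sqrt(3))
u_res = 3.3483146 / 3.4641016
u_res = 0.9666

0.9666


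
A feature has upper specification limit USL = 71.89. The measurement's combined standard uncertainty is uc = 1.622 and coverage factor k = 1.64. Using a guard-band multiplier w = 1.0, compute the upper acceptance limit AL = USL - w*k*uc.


U = k * uc = 1.64 * 1.622 = 2.66008
guard band g = w * U = 1.0 * 2.66008 = 2.66008
AL = USL - g = 71.89 - 2.66008
AL = 69.2299

69.2299


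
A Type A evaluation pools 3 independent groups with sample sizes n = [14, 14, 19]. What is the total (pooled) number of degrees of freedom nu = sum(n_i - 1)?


nu = sum_i (n_i - 1)
nu = ((14 - 1) + (14 - 1) + (19 - 1))
nu = 13 + 13 + 18
nu = 44

44


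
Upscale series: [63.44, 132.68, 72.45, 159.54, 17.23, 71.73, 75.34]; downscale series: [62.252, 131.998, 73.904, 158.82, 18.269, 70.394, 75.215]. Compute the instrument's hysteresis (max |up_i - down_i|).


|63.44 - 62.252| = 1.1880
|132.68 - 131.998| = 0.6820
|72.45 - 73.904| = 1.4540
|159.54 - 158.82| = 0.7200
|17.23 - 18.269| = 1.0390
|71.73 - 70.394| = 1.3360
|75.34 - 75.215| = 0.1250
hysteresis = max(diffs) = 1.4540

1.4540


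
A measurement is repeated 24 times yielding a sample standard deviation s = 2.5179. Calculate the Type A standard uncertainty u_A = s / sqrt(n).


u_A = s / sqrt(n)
u_A = 2.5179 / sqrt(24)
u_A = 2.5179 / 4.8989795
u_A = 0.5140

0.5140


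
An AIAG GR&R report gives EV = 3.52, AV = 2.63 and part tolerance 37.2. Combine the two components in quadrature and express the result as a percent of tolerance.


GRR = sqrt(EV^2 + AV^2) = sqrt(3.52^2 + 2.63^2) = 4.3940073
%GRR = GRR / tol * 100 = 4.3940073 / 37.2 * 100
%GRR = 11.8118

11.8118


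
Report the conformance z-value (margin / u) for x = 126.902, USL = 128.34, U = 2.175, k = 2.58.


u = U / k = 2.175 / 2.58 = 0.84302326
margin = |USL - x| = |128.34 - 126.902| = 1.438
z = margin / u = 1.438 / 0.84302326
z = 1.7058

1.7058


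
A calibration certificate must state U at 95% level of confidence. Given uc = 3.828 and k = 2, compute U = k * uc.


U = k * uc
U = 2 * 3.828
U = 7.6560

7.6560


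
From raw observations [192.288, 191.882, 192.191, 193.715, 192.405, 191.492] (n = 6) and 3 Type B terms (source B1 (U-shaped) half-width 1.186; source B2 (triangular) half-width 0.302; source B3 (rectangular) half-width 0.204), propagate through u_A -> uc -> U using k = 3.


mean = (192.288 + 191.882 + 192.191 + 193.715 + 192.405 + 191.492) / 6 = 192.3288333
s = sqrt(sum((x - mean)^2)/(n-1)) = 0.75470191
u_A = s / sqrt(n) = 0.75470191 / sqrt(6) = 0.30810576
u_B1 = 1.186 / sqrt(2) = 0.83862864
u_B2 = 0.302 / sqrt(6) = 0.12329098
u_B3 = 0.204 / sqrt(3) = 0.11777945
uc = sqrt(0.30810576^2 + 0.83862864^2 + 0.12329098^2 + 0.11777945^2) = 0.90956023
U = k * uc = 3 * 0.90956023
U = 2.7287

2.7287


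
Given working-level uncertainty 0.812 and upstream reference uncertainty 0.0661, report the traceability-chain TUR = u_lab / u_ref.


TUR = u_lab / u_ref
= 0.812 / 0.0661
= 12.2844

12.2844


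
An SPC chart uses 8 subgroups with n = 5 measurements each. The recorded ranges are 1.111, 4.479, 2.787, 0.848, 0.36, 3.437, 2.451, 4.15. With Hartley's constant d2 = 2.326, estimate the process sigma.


R_bar = (1.111 + 4.479 + 2.787 + 0.848 + 0.36 + 3.437 + 2.451 + 4.15) / 8
R_bar = 19.623 / 8 = 2.452875
sigma_hat = R_bar / d2 = 2.452875 / 2.326 = 1.0545

1.0545


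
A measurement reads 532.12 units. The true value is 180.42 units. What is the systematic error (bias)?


Systematic error = measured - true
= 532.12 - 180.42
= 351.7000

351.7000


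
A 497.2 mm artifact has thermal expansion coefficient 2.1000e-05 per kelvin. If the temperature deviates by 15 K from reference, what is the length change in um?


dL = L * alpha * dT
= 497.2 * 2.1000e-05 * 15
= 0.1566180 mm
dL_um = 0.1566180 * 1000 = 156.6180 um

156.6180


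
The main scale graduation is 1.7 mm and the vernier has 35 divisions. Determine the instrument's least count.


LC = MSD / n_div
= 1.7 / 35
= 0.0486

0.0486


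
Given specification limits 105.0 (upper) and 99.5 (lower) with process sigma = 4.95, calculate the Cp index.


Cp = (USL - LSL) / (6 * sigma)
= (105.0 - 99.5) / (6 * 4.95)
= 5.5000 / 29.7000
= 0.1852

0.1852


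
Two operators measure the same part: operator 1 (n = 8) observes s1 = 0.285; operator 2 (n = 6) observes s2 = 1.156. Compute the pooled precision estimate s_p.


s_p = sqrt(((n1-1)*s1^2 + (n2-1)*s2^2) / (n1+n2-2))
numerator = (8-1)*0.285^2 + (6-1)*1.156^2 = 0.568575 + 6.68168 = 7.250255
denominator = 8 + 6 - 2 = 12
s_p^2 = 7.250255 / 12 = 0.60418792
s_p = sqrt(0.60418792) = 0.7773

0.7773


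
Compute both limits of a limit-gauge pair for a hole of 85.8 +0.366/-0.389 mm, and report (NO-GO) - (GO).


GO = nominal - lower_tol (smallest hole = maximum material condition)
GO = 85.8 - 0.389 = 85.411
NO-GO = nominal + upper_tol (largest hole = least material condition)
NO-GO = 85.8 + 0.366 = 86.166
spread = NO-GO - GO = 86.166 - 85.411 = 0.7550

0.7550


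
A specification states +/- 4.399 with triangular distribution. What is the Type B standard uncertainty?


u_B = half_width / sqrt(6)
u_B = 4.399 / 2.4494897
u_B = 1.7959

1.7959


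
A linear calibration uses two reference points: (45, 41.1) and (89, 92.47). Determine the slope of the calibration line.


slope = (y2 - y1) / (x2 - x1)
= (92.47 - 41.1) / (89 - 45)
= 51.3700 / 44
= 1.1675

1.1675


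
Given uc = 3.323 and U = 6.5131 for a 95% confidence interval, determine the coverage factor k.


k = U / uc
k = 6.5131 / 3.323
k = 1.96

1.96


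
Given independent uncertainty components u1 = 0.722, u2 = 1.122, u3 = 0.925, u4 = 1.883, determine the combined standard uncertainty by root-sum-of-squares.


uc = sqrt(0.722^2 + 1.122^2 + 0.925^2 + 1.883^2)
uc = sqrt(6.181482)
uc = 2.4863

2.4863


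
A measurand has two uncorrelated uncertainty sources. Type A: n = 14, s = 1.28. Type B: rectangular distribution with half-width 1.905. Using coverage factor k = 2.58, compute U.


u_A = s / sqrt(n) = 1.28 / sqrt(14) = 0.34209439
u_B = half_width / sqrt(3) = 1.905 / sqrt(3) = 1.0998523
uc = sqrt(u_A^2 + u_B^2) = sqrt(0.34209439^2 + 1.0998523^2) = 1.1518262
U = k * uc = 2.58 * 1.1518262
U = 2.9717

2.9717


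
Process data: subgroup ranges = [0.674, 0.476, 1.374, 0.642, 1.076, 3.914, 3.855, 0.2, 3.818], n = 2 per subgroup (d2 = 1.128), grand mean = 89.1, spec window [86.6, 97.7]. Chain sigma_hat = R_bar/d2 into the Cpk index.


R_bar = (0.674 + 0.476 + 1.374 + 0.642 + 1.076 + 3.914 + 3.855 + 0.2 + 3.818) / 9 = 1.781
sigma = R_bar / d2 = 1.781 / 1.128 = 1.5789007
Cp = (USL - LSL)/(6*sigma) = (97.7 - 86.6)/(6*1.5789007) = 1.1717
Cpu = (97.7 - 89.1)/(3*1.5789007) = 1.8156
Cpl = (89.1 - 86.6)/(3*1.5789007) = 0.5278
Cpk = min(Cpu, Cpl) = 0.5278

0.5278


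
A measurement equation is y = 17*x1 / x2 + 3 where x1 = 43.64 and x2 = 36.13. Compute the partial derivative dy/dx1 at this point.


y = 17*x1 / x2 + 3
dy/dx1 = 17/x2
Evaluate at x2 = 36.13: c1 = 17 / 36.13
c1 = 0.4705

0.4705


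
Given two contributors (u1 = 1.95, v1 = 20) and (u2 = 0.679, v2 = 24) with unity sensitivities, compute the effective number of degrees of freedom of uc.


uc = sqrt(u1^2 + u2^2) = sqrt(1.95^2 + 0.679^2) = 2.0648344
v_eff = uc^4 / (u1^4/v1 + u2^4/v2)
= 2.0648344^4 / (1.95^4/20 + 0.679^4/24)
= 18.177783 / 0.73180693
v_eff = 24.8396

24.8396


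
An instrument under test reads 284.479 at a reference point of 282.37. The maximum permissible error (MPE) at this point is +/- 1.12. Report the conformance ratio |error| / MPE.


e = indication - reference = 284.479 - 282.37 = 2.1090
|e| = 2.1090
ratio = |e| / MPE = 2.1090 / 1.12
ratio = 1.8830

1.8830


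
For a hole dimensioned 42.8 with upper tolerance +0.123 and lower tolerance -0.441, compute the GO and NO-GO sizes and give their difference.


GO = nominal - lower_tol (smallest hole = maximum material condition)
GO = 42.8 - 0.441 = 42.359
NO-GO = nominal + upper_tol (largest hole = least material condition)
NO-GO = 42.8 + 0.123 = 42.923
spread = NO-GO - GO = 42.923 - 42.359 = 0.5640

0.5640


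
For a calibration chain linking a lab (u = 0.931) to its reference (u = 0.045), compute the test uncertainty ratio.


TUR = u_lab / u_ref
= 0.931 / 0.045
= 20.6889

20.6889


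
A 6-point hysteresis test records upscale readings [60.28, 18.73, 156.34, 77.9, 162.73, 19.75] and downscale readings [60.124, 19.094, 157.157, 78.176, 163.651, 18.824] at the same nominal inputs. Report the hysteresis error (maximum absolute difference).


|60.28 - 60.124| = 0.1560
|18.73 - 19.094| = 0.3640
|156.34 - 157.157| = 0.8170
|77.9 - 78.176| = 0.2760
|162.73 - 163.651| = 0.9210
|19.75 - 18.824| = 0.9260
hysteresis = max(diffs) = 0.9260

0.9260


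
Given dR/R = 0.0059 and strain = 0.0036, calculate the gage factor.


GF = (dR/R) / epsilon
= 0.0059 / 0.0036
= 1.6389

1.6389


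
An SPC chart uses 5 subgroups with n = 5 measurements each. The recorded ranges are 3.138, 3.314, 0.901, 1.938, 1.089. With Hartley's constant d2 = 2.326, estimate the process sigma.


R_bar = (3.138 + 3.314 + 0.901 + 1.938 + 1.089) / 5
R_bar = 10.38 / 5 = 2.076
sigma_hat = R_bar / d2 = 2.076 / 2.326 = 0.8925

0.8925


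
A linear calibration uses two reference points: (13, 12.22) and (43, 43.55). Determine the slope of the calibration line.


slope = (y2 - y1) / (x2 - x1)
= (43.55 - 12.22) / (43 - 13)
= 31.3300 / 30
= 1.0443

1.0443


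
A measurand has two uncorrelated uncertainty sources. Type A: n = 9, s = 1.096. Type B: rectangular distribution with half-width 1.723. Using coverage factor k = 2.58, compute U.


u_A = s / sqrt(n) = 1.096 / sqrt(9) = 0.36533333
u_B = half_width / sqrt(3) = 1.723 / sqrt(3) = 0.99477451
uc = sqrt(u_A^2 + u_B^2) = sqrt(0.36533333^2 + 0.99477451^2) = 1.0597381
U = k * uc = 2.58 * 1.0597381
U = 2.7341

2.7341


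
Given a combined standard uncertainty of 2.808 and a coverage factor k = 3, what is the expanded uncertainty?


U = k * uc
U = 3 * 2.808
U = 8.4240

8.4240


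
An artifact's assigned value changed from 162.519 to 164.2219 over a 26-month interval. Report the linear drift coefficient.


rate = (v2 - v1) / months
= (164.2219 - 162.519) / 26
= 1.7029 / 26
= 0.0655

0.0655


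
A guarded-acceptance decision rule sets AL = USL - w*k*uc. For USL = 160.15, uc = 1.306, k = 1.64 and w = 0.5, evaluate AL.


U = k * uc = 1.64 * 1.306 = 2.14184
guard band g = w * U = 0.5 * 2.14184 = 1.07092
AL = USL - g = 160.15 - 1.07092
AL = 159.0791

159.0791


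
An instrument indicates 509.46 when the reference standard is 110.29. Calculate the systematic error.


Systematic error = measured - true
= 509.46 - 110.29
= 399.1700

399.1700


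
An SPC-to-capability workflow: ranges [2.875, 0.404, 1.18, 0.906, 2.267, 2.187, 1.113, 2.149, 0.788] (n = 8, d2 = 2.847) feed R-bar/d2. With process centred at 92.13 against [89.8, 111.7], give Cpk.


R_bar = (2.875 + 0.404 + 1.18 + 0.906 + 2.267 + 2.187 + 1.113 + 2.149 + 0.788) / 9 = 1.541
sigma = R_bar / d2 = 1.541 / 2.847 = 0.54127151
Cp = (USL - LSL)/(6*sigma) = (111.7 - 89.8)/(6*0.54127151) = 6.7434
Cpu = (111.7 - 92.13)/(3*0.54127151) = 12.0519
Cpl = (92.13 - 89.8)/(3*0.54127151) = 1.4349
Cpk = min(Cpu, Cpl) = 1.4349

1.4349


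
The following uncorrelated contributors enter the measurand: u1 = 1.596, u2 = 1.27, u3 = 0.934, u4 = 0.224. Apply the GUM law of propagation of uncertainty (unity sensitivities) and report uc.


uc = sqrt(1.596^2 + 1.27^2 + 0.934^2 + 0.224^2)
uc = sqrt(5.082648)
uc = 2.2545

2.2545
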